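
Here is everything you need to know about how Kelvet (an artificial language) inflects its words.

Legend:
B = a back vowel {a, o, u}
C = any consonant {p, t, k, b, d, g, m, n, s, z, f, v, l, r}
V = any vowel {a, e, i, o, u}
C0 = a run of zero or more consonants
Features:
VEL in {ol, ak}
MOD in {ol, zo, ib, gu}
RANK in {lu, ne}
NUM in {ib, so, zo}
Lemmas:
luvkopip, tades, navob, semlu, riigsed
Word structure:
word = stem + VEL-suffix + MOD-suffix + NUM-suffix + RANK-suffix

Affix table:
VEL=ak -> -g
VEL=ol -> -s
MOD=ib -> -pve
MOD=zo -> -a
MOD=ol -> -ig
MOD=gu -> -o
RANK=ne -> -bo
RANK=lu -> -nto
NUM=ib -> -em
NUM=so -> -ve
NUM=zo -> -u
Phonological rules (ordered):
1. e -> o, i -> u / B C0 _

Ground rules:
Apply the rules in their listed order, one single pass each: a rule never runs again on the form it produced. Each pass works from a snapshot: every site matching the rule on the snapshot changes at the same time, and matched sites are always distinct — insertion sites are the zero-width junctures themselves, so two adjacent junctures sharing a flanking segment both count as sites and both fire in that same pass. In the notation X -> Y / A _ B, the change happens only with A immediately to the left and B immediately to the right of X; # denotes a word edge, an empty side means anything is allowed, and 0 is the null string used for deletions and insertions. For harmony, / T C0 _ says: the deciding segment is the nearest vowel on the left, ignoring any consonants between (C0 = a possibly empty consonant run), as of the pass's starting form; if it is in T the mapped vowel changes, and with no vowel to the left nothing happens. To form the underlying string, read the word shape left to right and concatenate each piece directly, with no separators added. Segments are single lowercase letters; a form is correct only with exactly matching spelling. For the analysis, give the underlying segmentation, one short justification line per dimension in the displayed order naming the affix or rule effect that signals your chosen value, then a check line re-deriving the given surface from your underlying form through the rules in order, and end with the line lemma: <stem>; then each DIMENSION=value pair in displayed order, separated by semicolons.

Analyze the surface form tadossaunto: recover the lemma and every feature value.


underlying: tades-s-a-u-nto
VEL=ol - signalled by the affix -s
MOD=zo - signalled by the affix -a
RANK=lu - signalled by the affix -nto
NUM=zo - signalled by the affix -u
check: tadessaunto -> tadossaunto
lemma: tades; VEL=ol; MOD=zo; RANK=lu; NUM=zo


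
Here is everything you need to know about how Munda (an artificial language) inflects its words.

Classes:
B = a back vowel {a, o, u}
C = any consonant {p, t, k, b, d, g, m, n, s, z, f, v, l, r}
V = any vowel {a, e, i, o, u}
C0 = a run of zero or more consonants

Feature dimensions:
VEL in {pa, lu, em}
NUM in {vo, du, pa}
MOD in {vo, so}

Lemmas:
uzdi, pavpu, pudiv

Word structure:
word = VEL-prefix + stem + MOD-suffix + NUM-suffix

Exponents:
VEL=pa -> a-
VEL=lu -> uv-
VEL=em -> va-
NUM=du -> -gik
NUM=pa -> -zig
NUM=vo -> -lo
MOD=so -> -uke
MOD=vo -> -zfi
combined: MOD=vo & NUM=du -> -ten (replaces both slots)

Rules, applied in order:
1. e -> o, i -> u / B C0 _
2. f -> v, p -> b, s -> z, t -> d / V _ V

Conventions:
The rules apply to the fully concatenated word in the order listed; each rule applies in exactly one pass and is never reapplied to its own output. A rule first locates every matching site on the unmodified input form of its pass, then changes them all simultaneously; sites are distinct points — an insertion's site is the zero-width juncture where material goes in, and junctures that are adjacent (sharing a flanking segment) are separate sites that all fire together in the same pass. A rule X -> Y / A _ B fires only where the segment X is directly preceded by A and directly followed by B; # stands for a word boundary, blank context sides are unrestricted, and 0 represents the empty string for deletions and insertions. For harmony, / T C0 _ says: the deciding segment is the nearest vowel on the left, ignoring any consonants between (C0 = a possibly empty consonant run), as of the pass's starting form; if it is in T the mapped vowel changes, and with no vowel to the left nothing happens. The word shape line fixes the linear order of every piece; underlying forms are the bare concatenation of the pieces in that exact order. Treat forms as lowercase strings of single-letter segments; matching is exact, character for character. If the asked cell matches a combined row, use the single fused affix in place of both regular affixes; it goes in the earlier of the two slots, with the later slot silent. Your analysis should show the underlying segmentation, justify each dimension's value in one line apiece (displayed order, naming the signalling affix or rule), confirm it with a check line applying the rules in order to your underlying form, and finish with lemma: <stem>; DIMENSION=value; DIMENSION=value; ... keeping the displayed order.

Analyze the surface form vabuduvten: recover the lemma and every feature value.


underlying: va-pudiv-ten
VEL=em - signalled by the affix va-
NUM=du - signalled by the combined affix row
MOD=vo - signalled by the combined affix row
check: vapudivten -> vapuduvten -> vabuduvten
lemma: pudiv; VEL=em; NUM=du; MOD=vo


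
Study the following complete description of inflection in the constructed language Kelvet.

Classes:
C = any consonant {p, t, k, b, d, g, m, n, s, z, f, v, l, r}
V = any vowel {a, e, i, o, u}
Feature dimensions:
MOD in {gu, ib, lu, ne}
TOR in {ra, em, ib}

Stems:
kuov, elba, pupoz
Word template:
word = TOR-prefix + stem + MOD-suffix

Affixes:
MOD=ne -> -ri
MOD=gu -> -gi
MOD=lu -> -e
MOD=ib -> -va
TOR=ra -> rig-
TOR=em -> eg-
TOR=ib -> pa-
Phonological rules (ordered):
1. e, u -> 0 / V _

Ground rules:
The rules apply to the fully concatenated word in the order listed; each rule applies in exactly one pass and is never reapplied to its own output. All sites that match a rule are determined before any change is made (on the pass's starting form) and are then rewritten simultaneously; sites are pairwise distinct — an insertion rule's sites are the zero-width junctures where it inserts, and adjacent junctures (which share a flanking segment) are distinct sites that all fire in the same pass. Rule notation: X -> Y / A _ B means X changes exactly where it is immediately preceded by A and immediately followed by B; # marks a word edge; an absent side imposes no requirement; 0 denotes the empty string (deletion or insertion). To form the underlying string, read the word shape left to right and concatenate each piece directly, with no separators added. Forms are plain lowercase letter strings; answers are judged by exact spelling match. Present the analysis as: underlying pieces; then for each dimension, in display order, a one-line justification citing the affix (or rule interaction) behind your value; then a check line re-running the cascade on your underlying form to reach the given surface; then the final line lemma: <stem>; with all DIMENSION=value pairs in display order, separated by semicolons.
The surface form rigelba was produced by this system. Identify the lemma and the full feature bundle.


underlying: rig-elba-e
MOD=lu - signalled by the affix -e
TOR=ra - signalled by the affix rig-
check: rigelbae -> rigelba
lemma: elba; MOD=lu; TOR=ra


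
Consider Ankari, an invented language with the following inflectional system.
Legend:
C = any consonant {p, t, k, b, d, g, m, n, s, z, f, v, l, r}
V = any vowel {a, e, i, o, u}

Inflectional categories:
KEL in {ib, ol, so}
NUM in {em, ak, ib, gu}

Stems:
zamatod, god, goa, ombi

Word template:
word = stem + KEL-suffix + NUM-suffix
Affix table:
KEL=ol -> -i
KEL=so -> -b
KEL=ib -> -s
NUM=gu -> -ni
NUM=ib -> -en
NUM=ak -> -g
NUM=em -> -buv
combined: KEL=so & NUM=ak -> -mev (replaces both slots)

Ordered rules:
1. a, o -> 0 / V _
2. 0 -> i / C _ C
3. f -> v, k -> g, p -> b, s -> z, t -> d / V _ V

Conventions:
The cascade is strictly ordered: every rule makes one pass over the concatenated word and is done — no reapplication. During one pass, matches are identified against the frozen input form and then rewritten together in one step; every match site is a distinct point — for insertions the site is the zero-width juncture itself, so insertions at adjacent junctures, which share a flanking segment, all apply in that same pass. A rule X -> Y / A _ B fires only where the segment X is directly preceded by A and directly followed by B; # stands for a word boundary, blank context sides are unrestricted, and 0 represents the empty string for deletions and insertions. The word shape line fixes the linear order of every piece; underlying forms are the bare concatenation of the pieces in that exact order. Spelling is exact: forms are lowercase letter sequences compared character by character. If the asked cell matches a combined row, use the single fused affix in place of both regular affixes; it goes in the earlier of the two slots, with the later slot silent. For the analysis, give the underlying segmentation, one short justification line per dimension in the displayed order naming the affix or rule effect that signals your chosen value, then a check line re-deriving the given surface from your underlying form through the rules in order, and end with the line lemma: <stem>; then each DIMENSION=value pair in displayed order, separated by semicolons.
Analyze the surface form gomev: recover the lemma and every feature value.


underlying: goa-mev
KEL=so - signalled by the combined affix row
NUM=ak - signalled by the combined affix row
check: goamev -> gomev -> gomev -> gomev
lemma: goa; KEL=so; NUM=ak


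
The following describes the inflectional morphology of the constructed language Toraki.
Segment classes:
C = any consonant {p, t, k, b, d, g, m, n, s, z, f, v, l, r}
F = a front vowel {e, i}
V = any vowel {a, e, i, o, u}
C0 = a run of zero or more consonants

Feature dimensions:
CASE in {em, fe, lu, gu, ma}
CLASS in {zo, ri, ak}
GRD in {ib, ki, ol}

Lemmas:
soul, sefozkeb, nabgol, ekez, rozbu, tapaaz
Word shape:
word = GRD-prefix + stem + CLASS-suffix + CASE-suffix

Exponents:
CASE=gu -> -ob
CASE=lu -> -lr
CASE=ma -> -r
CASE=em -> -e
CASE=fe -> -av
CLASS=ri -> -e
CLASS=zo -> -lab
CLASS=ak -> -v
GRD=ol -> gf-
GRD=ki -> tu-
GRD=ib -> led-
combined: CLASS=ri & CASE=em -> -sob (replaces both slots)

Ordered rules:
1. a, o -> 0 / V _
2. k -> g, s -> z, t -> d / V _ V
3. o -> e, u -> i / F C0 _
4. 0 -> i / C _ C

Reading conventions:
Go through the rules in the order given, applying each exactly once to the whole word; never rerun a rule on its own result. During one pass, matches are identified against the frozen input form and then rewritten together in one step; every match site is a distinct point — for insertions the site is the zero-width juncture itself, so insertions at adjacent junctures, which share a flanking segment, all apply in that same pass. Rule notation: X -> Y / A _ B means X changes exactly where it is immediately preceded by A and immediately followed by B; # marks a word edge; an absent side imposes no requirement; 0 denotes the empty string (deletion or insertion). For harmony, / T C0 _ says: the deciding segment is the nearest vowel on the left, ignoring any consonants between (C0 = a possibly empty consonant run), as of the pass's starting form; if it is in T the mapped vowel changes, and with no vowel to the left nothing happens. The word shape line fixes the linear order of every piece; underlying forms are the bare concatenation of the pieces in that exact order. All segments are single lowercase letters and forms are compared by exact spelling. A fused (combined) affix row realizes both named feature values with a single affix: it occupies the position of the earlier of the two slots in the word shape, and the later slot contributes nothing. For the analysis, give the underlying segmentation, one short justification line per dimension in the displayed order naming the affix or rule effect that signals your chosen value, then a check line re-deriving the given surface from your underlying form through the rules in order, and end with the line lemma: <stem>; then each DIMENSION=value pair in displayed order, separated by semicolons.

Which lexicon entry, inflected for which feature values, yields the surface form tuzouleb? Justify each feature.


underlying: tu-soul-e-ob
CASE=gu - signalled by the affix -ob
CLASS=ri - signalled by the affix -e
GRD=ki - signalled by the affix tu-
check: tusouleob -> tusouleb -> tuzouleb -> tuzouleb -> tuzouleb
lemma: soul; CASE=gu; CLASS=ri; GRD=ki


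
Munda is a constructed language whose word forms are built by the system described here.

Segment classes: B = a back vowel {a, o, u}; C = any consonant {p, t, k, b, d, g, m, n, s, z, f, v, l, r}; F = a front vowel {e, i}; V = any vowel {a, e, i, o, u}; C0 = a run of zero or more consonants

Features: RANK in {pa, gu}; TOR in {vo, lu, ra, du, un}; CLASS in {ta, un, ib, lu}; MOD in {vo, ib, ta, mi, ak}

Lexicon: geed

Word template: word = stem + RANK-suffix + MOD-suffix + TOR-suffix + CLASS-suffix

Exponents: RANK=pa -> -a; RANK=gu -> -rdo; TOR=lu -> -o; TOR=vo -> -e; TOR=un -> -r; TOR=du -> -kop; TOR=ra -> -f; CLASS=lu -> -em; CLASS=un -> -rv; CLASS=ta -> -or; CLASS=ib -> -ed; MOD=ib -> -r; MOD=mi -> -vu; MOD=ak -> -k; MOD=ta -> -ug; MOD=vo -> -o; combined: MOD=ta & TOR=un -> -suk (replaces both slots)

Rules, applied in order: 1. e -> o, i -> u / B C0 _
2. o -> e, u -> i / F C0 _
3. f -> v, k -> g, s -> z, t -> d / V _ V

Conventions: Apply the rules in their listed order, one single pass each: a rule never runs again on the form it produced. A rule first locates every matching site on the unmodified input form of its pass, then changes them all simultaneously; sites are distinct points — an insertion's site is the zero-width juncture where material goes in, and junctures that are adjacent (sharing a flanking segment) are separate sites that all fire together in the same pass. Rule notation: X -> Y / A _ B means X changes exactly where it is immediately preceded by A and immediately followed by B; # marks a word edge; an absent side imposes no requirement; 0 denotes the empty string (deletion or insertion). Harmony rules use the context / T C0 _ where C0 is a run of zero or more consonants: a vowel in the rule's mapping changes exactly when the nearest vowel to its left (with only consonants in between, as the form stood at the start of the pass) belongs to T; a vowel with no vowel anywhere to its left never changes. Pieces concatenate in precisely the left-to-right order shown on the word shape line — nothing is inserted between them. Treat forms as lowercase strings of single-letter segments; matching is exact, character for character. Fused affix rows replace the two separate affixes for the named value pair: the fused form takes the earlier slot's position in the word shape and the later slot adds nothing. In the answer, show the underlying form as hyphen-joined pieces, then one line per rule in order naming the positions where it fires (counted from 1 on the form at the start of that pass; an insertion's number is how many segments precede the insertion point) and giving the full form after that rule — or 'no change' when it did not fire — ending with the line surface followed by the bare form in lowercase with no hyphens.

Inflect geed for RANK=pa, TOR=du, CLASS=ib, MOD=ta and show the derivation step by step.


underlying: geed-a-ug-kop-ed
1. e -> o, i -> u / B C0 _: fires at position(s) 11: geedaugkopod
2. o -> e, u -> i / F C0 _: no change
3. f -> v, k -> g, s -> z, t -> d / V _ V: no change
surface: geedaugkopod


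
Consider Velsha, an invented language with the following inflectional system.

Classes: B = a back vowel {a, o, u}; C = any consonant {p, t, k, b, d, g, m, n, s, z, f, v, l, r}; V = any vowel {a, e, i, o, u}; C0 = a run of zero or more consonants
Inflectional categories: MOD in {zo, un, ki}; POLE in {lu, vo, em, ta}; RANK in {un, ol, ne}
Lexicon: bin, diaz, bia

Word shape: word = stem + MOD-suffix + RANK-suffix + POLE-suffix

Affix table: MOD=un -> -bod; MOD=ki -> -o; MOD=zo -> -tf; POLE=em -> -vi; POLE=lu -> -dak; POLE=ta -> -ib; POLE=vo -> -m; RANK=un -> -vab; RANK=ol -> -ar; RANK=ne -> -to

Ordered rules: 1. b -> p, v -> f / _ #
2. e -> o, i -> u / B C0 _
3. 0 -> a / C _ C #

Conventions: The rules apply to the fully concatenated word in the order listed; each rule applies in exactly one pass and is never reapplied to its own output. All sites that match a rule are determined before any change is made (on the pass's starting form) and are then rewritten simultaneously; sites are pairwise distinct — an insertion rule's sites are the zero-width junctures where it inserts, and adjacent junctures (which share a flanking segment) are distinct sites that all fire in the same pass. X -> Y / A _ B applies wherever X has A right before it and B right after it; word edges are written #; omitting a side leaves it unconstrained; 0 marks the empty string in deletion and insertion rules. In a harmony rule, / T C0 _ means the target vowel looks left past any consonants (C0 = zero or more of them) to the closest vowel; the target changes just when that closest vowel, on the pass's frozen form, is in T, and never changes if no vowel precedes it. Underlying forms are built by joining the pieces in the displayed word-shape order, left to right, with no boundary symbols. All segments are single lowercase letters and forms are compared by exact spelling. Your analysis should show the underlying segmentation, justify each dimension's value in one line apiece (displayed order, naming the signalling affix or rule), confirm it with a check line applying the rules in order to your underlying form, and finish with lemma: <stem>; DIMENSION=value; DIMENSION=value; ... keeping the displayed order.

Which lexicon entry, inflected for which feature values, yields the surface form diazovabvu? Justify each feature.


underlying: diaz-o-vab-vi
MOD=ki - signalled by the affix -o
POLE=em - signalled by the affix -vi
RANK=un - signalled by the affix -vab
check: diazovabvi -> diazovabvi -> diazovabvu -> diazovabvu
lemma: diaz; MOD=ki; POLE=em; RANK=un


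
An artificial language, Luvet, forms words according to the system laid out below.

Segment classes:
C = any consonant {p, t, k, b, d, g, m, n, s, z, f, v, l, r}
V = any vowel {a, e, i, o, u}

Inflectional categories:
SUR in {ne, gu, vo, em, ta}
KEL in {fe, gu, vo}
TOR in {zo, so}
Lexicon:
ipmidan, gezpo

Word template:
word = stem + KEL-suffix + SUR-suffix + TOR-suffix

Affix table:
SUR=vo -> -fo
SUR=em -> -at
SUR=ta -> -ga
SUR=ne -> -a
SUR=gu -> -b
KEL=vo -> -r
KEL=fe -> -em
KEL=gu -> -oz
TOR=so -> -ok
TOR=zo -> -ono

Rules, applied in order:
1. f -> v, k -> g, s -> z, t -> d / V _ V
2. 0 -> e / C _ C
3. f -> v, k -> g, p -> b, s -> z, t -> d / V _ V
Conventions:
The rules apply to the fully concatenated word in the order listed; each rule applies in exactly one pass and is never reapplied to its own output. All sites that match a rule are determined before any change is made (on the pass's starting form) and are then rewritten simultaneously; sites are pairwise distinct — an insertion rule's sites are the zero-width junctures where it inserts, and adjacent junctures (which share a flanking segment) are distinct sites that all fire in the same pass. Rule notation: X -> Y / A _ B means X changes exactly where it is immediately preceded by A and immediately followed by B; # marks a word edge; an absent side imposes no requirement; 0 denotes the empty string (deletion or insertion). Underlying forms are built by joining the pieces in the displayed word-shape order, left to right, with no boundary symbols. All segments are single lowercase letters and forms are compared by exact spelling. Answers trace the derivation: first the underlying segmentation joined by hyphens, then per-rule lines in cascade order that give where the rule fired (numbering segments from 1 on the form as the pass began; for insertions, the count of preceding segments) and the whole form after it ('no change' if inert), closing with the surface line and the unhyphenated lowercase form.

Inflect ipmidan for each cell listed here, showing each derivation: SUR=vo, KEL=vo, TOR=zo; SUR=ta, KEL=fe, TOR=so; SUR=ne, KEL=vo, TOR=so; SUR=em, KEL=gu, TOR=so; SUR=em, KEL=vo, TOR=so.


cell SUR=vo, KEL=vo, TOR=zo:
underlying: ipmidan-r-fo-ono
1. f -> v, k -> g, s -> z, t -> d / V _ V: no change
2. 0 -> e / C _ C: inserts after position(s) 2, 7, 8: ipemidanerefoono
3. f -> v, k -> g, p -> b, s -> z, t -> d / V _ V: fires at position(s) 2, 12: ibemidanerevoono
surface: ibemidanerevoono

cell SUR=ta, KEL=fe, TOR=so:
underlying: ipmidan-em-ga-ok
1. f -> v, k -> g, s -> z, t -> d / V _ V: no change
2. 0 -> e / C _ C: inserts after position(s) 2, 9: ipemidanemegaok
3. f -> v, k -> g, p -> b, s -> z, t -> d / V _ V: fires at position(s) 2: ibemidanemegaok
surface: ibemidanemegaok

cell SUR=ne, KEL=vo, TOR=so:
underlying: ipmidan-r-a-ok
1. f -> v, k -> g, s -> z, t -> d / V _ V: no change
2. 0 -> e / C _ C: inserts after position(s) 2, 7: ipemidaneraok
3. f -> v, k -> g, p -> b, s -> z, t -> d / V _ V: fires at position(s) 2: ibemidaneraok
surface: ibemidaneraok

cell SUR=em, KEL=gu, TOR=so:
underlying: ipmidan-oz-at-ok
1. f -> v, k -> g, s -> z, t -> d / V _ V: fires at position(s) 11: ipmidanozadok
2. 0 -> e / C _ C: inserts after position(s) 2: ipemidanozadok
3. f -> v, k -> g, p -> b, s -> z, t -> d / V _ V: fires at position(s) 2: ibemidanozadok
surface: ibemidanozadok

cell SUR=em, KEL=vo, TOR=so:
underlying: ipmidan-r-at-ok
1. f -> v, k -> g, s -> z, t -> d / V _ V: fires at position(s) 10: ipmidanradok
2. 0 -> e / C _ C: inserts after position(s) 2, 7: ipemidaneradok
3. f -> v, k -> g, p -> b, s -> z, t -> d / V _ V: fires at position(s) 2: ibemidaneradok
surface: ibemidaneradok


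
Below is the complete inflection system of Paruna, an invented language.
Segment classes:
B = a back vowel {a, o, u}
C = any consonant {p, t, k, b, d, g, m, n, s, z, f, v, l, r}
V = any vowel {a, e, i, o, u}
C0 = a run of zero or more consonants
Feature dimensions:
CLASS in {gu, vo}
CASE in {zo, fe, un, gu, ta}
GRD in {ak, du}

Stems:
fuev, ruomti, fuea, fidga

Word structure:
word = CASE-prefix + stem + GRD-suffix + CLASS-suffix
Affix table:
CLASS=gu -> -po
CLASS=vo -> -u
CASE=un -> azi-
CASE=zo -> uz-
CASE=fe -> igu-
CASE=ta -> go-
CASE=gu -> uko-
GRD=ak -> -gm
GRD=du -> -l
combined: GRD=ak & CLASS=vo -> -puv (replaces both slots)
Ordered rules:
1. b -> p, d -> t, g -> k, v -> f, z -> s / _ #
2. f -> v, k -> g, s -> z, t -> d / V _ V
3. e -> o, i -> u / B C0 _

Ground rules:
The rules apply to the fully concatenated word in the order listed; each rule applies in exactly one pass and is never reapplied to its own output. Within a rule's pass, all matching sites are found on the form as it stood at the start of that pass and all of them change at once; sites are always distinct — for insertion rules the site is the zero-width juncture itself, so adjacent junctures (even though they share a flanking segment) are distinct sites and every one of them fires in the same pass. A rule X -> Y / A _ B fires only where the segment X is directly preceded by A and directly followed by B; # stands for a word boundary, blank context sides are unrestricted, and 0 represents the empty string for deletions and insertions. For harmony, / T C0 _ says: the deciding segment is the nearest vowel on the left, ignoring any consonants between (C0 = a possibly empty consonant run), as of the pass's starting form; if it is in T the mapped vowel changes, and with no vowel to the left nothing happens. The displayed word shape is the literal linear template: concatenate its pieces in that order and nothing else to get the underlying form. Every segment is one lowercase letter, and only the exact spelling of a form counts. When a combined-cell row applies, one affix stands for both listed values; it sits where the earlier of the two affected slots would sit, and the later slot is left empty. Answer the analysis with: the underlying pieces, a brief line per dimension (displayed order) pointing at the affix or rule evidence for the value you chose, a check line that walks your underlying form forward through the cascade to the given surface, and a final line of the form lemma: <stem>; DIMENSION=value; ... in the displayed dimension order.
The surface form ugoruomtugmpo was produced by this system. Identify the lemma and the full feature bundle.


underlying: uko-ruomti-gm-po
CLASS=gu - signalled by the affix -po
CASE=gu - signalled by the affix uko-
GRD=ak - signalled by the affix -gm
check: ukoruomtigmpo -> ukoruomtigmpo -> ugoruomtigmpo -> ugoruomtugmpo
lemma: ruomti; CLASS=gu; CASE=gu; GRD=ak


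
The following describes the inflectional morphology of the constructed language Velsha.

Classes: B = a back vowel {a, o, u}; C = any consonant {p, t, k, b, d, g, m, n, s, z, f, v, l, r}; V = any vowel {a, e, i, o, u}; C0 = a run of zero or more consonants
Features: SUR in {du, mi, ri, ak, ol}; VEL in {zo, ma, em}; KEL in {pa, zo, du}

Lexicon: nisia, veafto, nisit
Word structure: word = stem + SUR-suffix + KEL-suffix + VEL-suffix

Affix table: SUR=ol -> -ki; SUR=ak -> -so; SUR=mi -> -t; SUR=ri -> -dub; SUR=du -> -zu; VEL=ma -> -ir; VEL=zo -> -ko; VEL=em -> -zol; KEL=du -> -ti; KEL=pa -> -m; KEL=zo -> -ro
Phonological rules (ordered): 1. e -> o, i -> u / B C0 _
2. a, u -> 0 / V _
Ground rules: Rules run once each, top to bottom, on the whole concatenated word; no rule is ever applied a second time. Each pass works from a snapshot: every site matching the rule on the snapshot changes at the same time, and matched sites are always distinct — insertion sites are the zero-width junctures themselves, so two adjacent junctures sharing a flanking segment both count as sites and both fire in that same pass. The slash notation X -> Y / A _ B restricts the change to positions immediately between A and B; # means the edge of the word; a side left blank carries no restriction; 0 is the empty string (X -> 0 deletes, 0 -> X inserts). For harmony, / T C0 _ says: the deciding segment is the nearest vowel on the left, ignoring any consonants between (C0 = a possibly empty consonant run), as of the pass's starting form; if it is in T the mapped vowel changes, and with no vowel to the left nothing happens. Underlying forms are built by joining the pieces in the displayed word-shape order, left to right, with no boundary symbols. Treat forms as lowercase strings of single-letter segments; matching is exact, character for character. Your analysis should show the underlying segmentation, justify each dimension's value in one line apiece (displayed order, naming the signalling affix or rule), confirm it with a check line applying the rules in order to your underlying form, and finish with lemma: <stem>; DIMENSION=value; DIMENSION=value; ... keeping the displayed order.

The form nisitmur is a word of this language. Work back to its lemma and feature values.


underlying: nisia-t-m-ir
SUR=mi - signalled by the affix -t
VEL=ma - signalled by the affix -ir
KEL=pa - signalled by the affix -m
check: nisiatmir -> nisiatmur -> nisitmur
lemma: nisia; SUR=mi; VEL=ma; KEL=pa


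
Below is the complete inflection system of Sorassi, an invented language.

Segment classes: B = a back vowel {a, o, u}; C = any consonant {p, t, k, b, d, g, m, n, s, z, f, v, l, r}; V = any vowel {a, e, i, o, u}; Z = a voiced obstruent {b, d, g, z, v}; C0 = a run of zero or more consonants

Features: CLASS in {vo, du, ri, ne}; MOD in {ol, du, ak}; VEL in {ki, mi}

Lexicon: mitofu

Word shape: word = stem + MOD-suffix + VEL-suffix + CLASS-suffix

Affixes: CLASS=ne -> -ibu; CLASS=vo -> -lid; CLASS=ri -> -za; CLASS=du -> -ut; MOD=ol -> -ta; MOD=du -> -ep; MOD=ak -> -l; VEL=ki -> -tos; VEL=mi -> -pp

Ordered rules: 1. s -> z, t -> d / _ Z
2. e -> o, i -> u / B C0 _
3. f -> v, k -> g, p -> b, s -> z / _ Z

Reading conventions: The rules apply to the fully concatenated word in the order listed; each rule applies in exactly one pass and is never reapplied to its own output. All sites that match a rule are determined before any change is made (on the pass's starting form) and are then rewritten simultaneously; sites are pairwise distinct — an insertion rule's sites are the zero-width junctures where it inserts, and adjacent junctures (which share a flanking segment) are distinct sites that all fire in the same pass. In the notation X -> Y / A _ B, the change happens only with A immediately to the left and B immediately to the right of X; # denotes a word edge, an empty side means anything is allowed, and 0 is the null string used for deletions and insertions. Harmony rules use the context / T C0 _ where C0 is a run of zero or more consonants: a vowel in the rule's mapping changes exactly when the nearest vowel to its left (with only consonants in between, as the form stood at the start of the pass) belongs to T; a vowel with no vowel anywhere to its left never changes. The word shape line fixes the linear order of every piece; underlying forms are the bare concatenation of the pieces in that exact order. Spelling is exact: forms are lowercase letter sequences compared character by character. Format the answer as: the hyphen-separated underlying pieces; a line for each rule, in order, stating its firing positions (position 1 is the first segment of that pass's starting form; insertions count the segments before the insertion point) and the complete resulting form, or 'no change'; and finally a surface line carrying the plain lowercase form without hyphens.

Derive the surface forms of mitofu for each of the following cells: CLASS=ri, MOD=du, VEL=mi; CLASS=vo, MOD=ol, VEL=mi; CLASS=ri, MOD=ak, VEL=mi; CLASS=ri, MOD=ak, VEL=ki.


cell CLASS=ri, MOD=du, VEL=mi:
underlying: mitofu-ep-pp-za
1. s -> z, t -> d / _ Z: no change
2. e -> o, i -> u / B C0 _: fires at position(s) 7: mitofuopppza
3. f -> v, k -> g, p -> b, s -> z / _ Z: fires at position(s) 10: mitofuoppbza
surface: mitofuoppbza

cell CLASS=vo, MOD=ol, VEL=mi:
underlying: mitofu-ta-pp-lid
1. s -> z, t -> d / _ Z: no change
2. e -> o, i -> u / B C0 _: fires at position(s) 12: mitofutapplud
3. f -> v, k -> g, p -> b, s -> z / _ Z: no change
surface: mitofutapplud

cell CLASS=ri, MOD=ak, VEL=mi:
underlying: mitofu-l-pp-za
1. s -> z, t -> d / _ Z: no change
2. e -> o, i -> u / B C0 _: no change
3. f -> v, k -> g, p -> b, s -> z / _ Z: fires at position(s) 9: mitofulpbza
surface: mitofulpbza

cell CLASS=ri, MOD=ak, VEL=ki:
underlying: mitofu-l-tos-za
1. s -> z, t -> d / _ Z: fires at position(s) 10: mitofultozza
2. e -> o, i -> u / B C0 _: no change
3. f -> v, k -> g, p -> b, s -> z / _ Z: no change
surface: mitofultozza


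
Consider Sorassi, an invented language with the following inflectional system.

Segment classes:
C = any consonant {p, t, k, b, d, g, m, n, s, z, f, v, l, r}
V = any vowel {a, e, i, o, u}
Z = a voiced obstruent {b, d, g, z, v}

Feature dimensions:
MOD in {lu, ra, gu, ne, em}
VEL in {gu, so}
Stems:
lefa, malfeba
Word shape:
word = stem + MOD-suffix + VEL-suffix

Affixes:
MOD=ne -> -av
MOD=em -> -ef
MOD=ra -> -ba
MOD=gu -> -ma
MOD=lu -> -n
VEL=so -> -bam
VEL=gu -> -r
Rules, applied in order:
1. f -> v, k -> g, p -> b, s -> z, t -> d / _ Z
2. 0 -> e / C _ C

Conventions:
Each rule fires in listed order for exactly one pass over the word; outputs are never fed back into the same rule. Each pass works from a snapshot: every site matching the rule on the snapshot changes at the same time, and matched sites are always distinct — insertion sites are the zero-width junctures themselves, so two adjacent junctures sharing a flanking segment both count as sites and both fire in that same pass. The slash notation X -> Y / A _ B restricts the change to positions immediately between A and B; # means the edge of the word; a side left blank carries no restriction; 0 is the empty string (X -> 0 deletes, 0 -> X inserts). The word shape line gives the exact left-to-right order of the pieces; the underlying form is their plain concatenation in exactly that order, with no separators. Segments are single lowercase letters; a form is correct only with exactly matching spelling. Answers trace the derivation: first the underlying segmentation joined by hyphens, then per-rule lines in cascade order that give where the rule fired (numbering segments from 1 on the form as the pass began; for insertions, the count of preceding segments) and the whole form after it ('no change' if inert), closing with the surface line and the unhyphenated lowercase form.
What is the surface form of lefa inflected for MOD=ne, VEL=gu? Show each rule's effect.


underlying: lefa-av-r
1. f -> v, k -> g, p -> b, s -> z, t -> d / _ Z: no change
2. 0 -> e / C _ C: inserts after position(s) 6: lefaaver
surface: lefaaver


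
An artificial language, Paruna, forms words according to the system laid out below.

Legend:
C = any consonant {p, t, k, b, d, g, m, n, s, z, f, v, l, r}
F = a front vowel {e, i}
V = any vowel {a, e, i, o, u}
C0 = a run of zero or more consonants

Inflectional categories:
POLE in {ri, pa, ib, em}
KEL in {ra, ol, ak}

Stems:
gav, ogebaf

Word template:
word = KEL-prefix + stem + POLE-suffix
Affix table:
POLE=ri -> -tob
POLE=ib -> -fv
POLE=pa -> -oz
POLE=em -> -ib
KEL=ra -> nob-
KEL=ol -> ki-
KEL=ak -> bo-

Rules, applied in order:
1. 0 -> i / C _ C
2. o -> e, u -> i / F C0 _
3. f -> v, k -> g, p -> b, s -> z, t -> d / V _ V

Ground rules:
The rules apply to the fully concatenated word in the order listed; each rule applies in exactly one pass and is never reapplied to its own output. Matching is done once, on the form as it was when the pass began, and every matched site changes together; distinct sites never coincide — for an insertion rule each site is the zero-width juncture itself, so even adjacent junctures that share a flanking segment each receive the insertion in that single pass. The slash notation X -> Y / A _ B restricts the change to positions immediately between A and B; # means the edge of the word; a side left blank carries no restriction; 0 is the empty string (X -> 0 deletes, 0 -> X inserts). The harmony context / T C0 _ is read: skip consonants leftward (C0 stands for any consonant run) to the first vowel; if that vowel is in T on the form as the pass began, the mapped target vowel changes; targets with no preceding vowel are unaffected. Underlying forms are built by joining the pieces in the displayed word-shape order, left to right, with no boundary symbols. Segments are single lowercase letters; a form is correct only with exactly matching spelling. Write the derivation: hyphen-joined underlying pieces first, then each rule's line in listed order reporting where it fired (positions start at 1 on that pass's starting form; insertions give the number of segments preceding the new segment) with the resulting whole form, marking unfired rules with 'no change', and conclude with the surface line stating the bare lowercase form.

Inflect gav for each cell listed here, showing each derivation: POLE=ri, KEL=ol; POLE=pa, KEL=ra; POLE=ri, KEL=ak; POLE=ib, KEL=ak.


cell POLE=ri, KEL=ol:
underlying: ki-gav-tob
1. 0 -> i / C _ C: inserts after position(s) 5: kigavitob
2. o -> e, u -> i / F C0 _: fires at position(s) 8: kigaviteb
3. f -> v, k -> g, p -> b, s -> z, t -> d / V _ V: fires at position(s) 7: kigavideb
surface: kigavideb

cell POLE=pa, KEL=ra:
underlying: nob-gav-oz
1. 0 -> i / C _ C: inserts after position(s) 3: nobigavoz
2. o -> e, u -> i / F C0 _: no change
3. f -> v, k -> g, p -> b, s -> z, t -> d / V _ V: no change
surface: nobigavoz

cell POLE=ri, KEL=ak:
underlying: bo-gav-tob
1. 0 -> i / C _ C: inserts after position(s) 5: bogavitob
2. o -> e, u -> i / F C0 _: fires at position(s) 8: bogaviteb
3. f -> v, k -> g, p -> b, s -> z, t -> d / V _ V: fires at position(s) 7: bogavideb
surface: bogavideb

cell POLE=ib, KEL=ak:
underlying: bo-gav-fv
1. 0 -> i / C _ C: inserts after position(s) 5, 6: bogavifiv
2. o -> e, u -> i / F C0 _: no change
3. f -> v, k -> g, p -> b, s -> z, t -> d / V _ V: fires at position(s) 7: bogaviviv
surface: bogaviviv


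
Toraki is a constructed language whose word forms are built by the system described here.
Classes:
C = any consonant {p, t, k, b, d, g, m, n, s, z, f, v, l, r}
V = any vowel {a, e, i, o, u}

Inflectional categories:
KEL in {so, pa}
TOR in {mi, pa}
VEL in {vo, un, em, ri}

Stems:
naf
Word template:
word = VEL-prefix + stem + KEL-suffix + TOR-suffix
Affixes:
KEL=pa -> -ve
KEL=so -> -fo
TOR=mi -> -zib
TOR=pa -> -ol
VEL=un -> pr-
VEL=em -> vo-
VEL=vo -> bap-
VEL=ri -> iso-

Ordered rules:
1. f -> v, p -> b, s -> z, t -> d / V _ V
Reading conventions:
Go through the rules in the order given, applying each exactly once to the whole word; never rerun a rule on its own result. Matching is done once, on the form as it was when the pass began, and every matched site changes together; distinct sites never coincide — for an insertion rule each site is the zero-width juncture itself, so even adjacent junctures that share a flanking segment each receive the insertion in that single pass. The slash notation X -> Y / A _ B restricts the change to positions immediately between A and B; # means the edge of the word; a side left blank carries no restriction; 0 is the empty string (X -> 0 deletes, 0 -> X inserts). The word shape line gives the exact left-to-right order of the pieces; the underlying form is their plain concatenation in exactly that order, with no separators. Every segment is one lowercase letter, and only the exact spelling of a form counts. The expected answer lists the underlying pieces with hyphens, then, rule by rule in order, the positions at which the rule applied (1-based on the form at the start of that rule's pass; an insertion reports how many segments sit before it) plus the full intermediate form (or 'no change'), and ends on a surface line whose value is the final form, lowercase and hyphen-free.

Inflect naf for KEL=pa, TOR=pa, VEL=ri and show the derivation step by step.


underlying: iso-naf-ve-ol
1. f -> v, p -> b, s -> z, t -> d / V _ V: fires at position(s) 2: izonafveol
surface: izonafveol


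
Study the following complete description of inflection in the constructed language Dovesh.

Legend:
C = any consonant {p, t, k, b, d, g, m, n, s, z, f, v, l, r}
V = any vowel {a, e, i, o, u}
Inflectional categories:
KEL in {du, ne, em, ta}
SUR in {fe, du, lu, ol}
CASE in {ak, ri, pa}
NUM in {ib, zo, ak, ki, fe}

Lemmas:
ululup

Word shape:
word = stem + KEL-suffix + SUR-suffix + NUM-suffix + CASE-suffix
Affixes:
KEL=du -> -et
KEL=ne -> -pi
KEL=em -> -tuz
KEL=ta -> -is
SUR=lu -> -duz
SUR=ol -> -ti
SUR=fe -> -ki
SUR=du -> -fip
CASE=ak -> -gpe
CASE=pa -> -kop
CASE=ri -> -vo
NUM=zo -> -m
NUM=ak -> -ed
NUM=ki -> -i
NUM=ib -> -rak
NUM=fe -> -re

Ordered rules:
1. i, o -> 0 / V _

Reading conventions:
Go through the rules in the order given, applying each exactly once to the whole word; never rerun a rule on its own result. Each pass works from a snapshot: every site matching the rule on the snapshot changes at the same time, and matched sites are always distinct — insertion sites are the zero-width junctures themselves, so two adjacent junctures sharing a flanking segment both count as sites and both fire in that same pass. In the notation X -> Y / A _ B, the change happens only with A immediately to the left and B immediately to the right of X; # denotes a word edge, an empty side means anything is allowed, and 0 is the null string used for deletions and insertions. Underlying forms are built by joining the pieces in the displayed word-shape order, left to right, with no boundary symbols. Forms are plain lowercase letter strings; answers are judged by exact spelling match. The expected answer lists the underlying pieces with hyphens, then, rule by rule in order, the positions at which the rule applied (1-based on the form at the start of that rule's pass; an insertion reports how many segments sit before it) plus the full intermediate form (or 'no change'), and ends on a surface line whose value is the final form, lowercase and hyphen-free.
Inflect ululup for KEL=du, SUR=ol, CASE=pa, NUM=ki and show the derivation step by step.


underlying: ululup-et-ti-i-kop
1. i, o -> 0 / V _: fires at position(s) 11: ululupettikop
surface: ululupettikop
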